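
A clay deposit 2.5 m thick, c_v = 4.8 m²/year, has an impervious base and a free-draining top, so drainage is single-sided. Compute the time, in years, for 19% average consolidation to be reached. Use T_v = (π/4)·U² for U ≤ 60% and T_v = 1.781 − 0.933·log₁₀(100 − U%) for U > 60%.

t ≈ 0.0369 years

Drainage path length: H_d = H = 2.5 m (single drainage).
U ≤ 60%: T_v = (π/4)·U² = (π/4)×0.19² = 0.028353.
t = T_v·H_d²/c_v = 0.028353×2.5²/4.8 = 0.03692 years.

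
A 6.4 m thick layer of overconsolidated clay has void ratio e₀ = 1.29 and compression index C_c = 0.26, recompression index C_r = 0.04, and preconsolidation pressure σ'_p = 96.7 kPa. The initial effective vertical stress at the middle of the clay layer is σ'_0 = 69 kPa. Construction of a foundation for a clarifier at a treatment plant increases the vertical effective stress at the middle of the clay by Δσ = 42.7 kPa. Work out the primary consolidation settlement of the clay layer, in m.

S_c ≈ 0.0619 m

Final effective stress: σ'_f = 69 + 42.7 = 111.7 kPa.
σ'_f = 111.7 > σ'_p = 96.7 kPa, so the stress path crosses the preconsolidation pressure — recompression up to σ'_p, then virgin compression beyond:
S_c = H/(1+e₀)·[C_r·log₁₀(σ'_p/σ'_0) + C_c·log₁₀(σ'_f/σ'_p)]
    = 6.4/2.29 × [0.04×log₁₀(96.7/69) + 0.26×log₁₀(111.7/96.7)]
    = 2.7948 × [0.0058631 + 0.016283] = 0.06189 m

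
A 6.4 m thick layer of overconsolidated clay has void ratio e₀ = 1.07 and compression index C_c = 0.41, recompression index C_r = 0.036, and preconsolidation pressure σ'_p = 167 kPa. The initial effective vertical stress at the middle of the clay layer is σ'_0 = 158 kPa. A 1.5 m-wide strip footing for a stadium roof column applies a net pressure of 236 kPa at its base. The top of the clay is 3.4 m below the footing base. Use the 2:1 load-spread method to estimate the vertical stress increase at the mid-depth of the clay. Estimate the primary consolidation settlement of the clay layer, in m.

S_c ≈ 0.107 m

Mid-depth of clay below the footing base: z = 3.4 + 6.4/2 = 6.6 m.
Stress increase at mid-clay by the 2:1 spreading method:
Δσ = qB/(B+z) = 236×1.5/(1.5+6.6) = 43.704 kPa
Final effective stress: σ'_f = 158 + 43.704 = 201.7 kPa.
σ'_f = 201.7 > σ'_p = 167 kPa, so the stress path crosses the preconsolidation pressure — recompression up to σ'_p, then virgin compression beyond:
S_c = H/(1+e₀)·[C_r·log₁₀(σ'_p/σ'_0) + C_c·log₁₀(σ'_f/σ'_p)]
    = 6.4/2.07 × [0.036×log₁₀(167/158) + 0.41×log₁₀(201.7/167)]
    = 3.0918 × [0.00086614 + 0.033616] = 0.1066 m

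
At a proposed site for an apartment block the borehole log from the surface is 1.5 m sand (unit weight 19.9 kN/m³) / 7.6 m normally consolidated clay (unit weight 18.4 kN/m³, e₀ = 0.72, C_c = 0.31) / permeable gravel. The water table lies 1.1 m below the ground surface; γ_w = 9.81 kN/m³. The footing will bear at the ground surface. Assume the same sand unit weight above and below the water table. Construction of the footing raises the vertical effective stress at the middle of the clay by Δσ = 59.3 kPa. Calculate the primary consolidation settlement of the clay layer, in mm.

S_c ≈ 416 mm

Mid-depth of clay below the ground surface: z = 1.5 + 7.6/2 = 5.3 m.
Total vertical stress at mid-clay: σ_v = 19.9×1.5 + 18.4×3.8 = 99.77 kPa.
Pore pressure: u = 9.81×(5.3 − 1.1) = 41.202 kPa.
Initial effective stress: σ'_0 = σ_v − u = 99.77 − 41.202 = 58.568 kPa.
Final effective stress: σ'_f = σ'_0 + Δσ = 58.568 + 59.3 = 117.87 kPa.
Normally consolidated clay, so the full stress increment lies on the virgin compression line:
S_c = C_c·H/(1+e₀)·log₁₀(σ'_f/σ'_0) = 0.31×7.6/(1+0.72)×log₁₀(117.87/58.568)
    = 1.3698 × 0.30374 = 0.4161 m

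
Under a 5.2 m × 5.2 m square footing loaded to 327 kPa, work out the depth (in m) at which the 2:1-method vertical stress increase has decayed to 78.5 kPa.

z ≈ 5.41 m

2:1 spreading — at depth z the loaded area has grown by z in each plan dimension:
qB²/(B+z)² = Δσ_z ⇒ z = B(√(q/Δσ_z) − 1) = 5.2×(√(327/78.5) − 1) = 5.413 m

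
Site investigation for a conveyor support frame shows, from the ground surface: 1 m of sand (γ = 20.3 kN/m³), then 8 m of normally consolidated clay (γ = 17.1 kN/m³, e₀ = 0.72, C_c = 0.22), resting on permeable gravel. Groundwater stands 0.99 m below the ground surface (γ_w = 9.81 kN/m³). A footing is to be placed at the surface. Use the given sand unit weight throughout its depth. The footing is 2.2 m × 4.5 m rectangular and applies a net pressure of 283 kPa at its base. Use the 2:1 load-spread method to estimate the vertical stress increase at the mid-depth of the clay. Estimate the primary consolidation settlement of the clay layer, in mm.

Mid-depth of clay below the ground surface: z = 1 + 8/2 = 5 m.
Total vertical stress at mid-clay: σ_v = 20.3×1 + 17.1×4 = 88.7 kPa.
Pore pressure: u = 9.81×(5 − 0.99) = 39.338 kPa.
Initial effective stress: σ'_0 = σ_v − u = 88.7 − 39.338 = 49.362 kPa.
Stress increase at mid-clay by the 2:1 spreading method:
Δσ = qBL/((B+z)(L+z)) = 283×2.2×4.5/((2.2+5)(4.5+5)) = 40.961 kPa
Final effective stress: σ'_f = σ'_0 + Δσ = 49.362 + 40.961 = 90.323 kPa.
Normally consolidated clay, so the full stress increment lies on the virgin compression line:
S_c = C_c·H/(1+e₀)·log₁₀(σ'_f/σ'_0) = 0.22×8/(1+0.72)×log₁₀(90.323/49.362)
    = 1.0233 × 0.26241 = 0.2685 m

S_c ≈ 269 mm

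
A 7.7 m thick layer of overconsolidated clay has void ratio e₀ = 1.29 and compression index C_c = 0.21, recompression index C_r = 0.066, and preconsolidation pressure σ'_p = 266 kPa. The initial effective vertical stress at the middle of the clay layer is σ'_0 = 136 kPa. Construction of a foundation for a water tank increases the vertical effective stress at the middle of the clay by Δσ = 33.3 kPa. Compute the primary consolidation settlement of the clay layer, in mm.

S_c ≈ 21.1 mm

Final effective stress: σ'_f = 136 + 33.3 = 169.3 kPa.
σ'_f = 169.3 ≤ σ'_p = 266 kPa, so the clay remains overconsolidated and only the recompression index applies:
S_c = C_r·H/(1+e₀)·log₁₀(σ'_f/σ'_0) = 0.066×7.7/2.29×log₁₀(169.3/136)
    = 0.22192 × 0.095118 = 0.02111 m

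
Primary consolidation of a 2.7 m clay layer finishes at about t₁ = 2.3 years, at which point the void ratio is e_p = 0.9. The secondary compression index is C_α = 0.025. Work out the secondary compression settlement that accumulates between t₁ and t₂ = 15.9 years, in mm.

Secondary compression: S_s = C_α·H/(1+e_p)·log₁₀(t₂/t₁)
S_s = 0.025×2.7/(1+0.9)×log₁₀(15.9/2.3)
    = 0.03553 × 0.8397 = 0.02983 m

S_s ≈ 29.8 mm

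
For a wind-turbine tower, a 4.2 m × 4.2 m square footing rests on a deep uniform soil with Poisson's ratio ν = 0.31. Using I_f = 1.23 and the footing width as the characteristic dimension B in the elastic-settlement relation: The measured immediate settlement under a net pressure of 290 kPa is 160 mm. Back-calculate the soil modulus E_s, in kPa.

S_e = q·B·(1−ν²)/E_s · I_f  ⇒  E_s = q·B·(1−ν²)·I_f / S_e.
E_s = 290 × 4.2 × 0.9039 × 1.23 / 0.16 = 8464 kPa

E_s ≈ 8460 kPa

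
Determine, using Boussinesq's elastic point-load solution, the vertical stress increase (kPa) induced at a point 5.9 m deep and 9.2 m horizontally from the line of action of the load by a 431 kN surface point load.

Δσ_z ≈ 0.271 kPa

Boussinesq vertical stress below a point load on an elastic half-space:
Δσ_z = 3P/(2πz²) · [1 + (r/z)²]^(−5/2)
r/z = 9.2/5.9 = 1.5593; [1+(r/z)²]^(−5/2) = 0.045845.
Δσ_z = 3×431/(2π×5.9²) × 0.045845 = 5.9117 × 0.045845 = 0.271 kPa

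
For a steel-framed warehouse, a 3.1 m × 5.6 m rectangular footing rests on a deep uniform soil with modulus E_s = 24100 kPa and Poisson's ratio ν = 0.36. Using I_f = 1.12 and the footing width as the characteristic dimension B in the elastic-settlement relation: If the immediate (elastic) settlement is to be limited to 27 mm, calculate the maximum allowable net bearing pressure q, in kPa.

S_e = q·B·(1−ν²)/E_s · I_f  ⇒  q = S_e·E_s / (B·(1−ν²)·I_f).
q = 0.027 × 24100 / (3.1 × 0.8704 × 1.12) = 215.3 kPa

q ≈ 215 kPa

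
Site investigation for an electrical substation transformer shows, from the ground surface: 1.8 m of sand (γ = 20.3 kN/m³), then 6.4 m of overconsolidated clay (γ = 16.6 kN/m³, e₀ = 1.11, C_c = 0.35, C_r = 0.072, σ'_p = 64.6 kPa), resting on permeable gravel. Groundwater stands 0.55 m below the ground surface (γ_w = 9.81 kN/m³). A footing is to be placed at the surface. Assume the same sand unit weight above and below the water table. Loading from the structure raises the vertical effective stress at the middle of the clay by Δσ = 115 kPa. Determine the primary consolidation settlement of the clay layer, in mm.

S_c ≈ 453 mm

Mid-depth of clay below the ground surface: z = 1.8 + 6.4/2 = 5 m.
Total vertical stress at mid-clay: σ_v = 20.3×1.8 + 16.6×3.2 = 89.66 kPa.
Pore pressure: u = 9.81×(5 − 0.55) = 43.655 kPa.
Initial effective stress: σ'_0 = σ_v − u = 89.66 − 43.655 = 46.005 kPa.
Final effective stress: σ'_f = 46.005 + 115 = 161 kPa.
σ'_f = 161 > σ'_p = 64.6 kPa, so the stress path crosses the preconsolidation pressure — recompression up to σ'_p, then virgin compression beyond:
S_c = H/(1+e₀)·[C_r·log₁₀(σ'_p/σ'_0) + C_c·log₁₀(σ'_f/σ'_p)]
    = 6.4/2.11 × [0.072×log₁₀(64.6/46.005) + 0.35×log₁₀(161/64.6)]
    = 3.0332 × [0.010615 + 0.13881] = 0.4532 m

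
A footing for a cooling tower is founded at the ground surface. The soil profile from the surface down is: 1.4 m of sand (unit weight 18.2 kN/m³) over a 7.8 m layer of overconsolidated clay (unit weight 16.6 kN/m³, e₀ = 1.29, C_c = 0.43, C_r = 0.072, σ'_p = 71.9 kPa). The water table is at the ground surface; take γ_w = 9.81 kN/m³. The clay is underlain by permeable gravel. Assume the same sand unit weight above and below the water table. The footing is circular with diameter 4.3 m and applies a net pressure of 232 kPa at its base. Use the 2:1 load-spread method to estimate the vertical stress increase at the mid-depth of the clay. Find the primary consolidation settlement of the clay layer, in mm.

Mid-depth of clay below the ground surface: z = 1.4 + 7.8/2 = 5.3 m.
Total vertical stress at mid-clay: σ_v = 18.2×1.4 + 16.6×3.9 = 90.22 kPa.
Pore pressure: u = 9.81×(5.3 − 0) = 51.993 kPa.
Initial effective stress: σ'_0 = σ_v − u = 90.22 − 51.993 = 38.227 kPa.
Stress increase at mid-clay by the 2:1 spreading method:
Δσ ≈ qD²/(D+z)² = 232×4.3²/(4.3+5.3)² = 46.546 kPa
Final effective stress: σ'_f = 38.227 + 46.546 = 84.773 kPa.
σ'_f = 84.773 > σ'_p = 71.9 kPa, so the stress path crosses the preconsolidation pressure — recompression up to σ'_p, then virgin compression beyond:
S_c = H/(1+e₀)·[C_r·log₁₀(σ'_p/σ'_0) + C_c·log₁₀(σ'_f/σ'_p)]
    = 7.8/2.29 × [0.072×log₁₀(71.9/38.227) + 0.43×log₁₀(84.773/71.9)]
    = 3.4061 × [0.019754 + 0.030757] = 0.172 m

S_c ≈ 172 mm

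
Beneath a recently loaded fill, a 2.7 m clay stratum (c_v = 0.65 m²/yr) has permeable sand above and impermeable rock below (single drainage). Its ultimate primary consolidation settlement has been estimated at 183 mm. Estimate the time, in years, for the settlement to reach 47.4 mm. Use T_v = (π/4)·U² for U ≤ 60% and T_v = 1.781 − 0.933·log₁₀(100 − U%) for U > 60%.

Drainage path length: H_d = H = 2.7 m (single drainage).
U = S(t)/S_ult = 47.4/183 = 0.259.
U ≤ 60%: T_v = (π/4)·U² = (π/4)×0.25902² = 0.052692.
t = T_v·H_d²/c_v = 0.052692×2.7²/0.65 = 0.591 years.

t ≈ 0.591 years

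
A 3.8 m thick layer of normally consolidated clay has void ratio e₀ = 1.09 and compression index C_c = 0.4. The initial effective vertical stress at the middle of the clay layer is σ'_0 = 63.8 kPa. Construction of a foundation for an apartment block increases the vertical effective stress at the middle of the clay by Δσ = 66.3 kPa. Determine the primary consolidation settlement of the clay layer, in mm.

S_c ≈ 225 mm

Final effective stress: σ'_f = σ'_0 + Δσ = 63.8 + 66.3 = 130.1 kPa.
Normally consolidated clay, so the full stress increment lies on the virgin compression line:
S_c = C_c·H/(1+e₀)·log₁₀(σ'_f/σ'_0) = 0.4×3.8/(1+1.09)×log₁₀(130.1/63.8)
    = 0.72727 × 0.30946 = 0.2251 m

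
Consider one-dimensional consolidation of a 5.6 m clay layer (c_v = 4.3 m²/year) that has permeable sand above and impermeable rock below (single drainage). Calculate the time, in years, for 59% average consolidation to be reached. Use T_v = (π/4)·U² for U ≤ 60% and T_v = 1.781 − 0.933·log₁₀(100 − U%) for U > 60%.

Drainage path length: H_d = H = 5.6 m (single drainage).
U ≤ 60%: T_v = (π/4)·U² = (π/4)×0.59² = 0.2734.
t = T_v·H_d²/c_v = 0.2734×5.6²/4.3 = 1.994 years.

t ≈ 1.99 years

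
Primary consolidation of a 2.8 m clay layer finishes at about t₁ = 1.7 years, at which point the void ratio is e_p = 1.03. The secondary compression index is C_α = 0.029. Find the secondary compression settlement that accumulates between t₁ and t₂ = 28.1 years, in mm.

Secondary compression: S_s = C_α·H/(1+e_p)·log₁₀(t₂/t₁)
S_s = 0.029×2.8/(1+1.03)×log₁₀(28.1/1.7)
    = 0.04 × 1.218 = 0.04873 m

S_s ≈ 48.7 mm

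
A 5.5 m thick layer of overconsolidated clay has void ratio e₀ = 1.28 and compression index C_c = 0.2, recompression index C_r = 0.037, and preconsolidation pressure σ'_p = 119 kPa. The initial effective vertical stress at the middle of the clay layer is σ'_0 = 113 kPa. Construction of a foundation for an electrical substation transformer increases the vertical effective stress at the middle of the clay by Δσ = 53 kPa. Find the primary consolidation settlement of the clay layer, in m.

S_c ≈ 0.0717 m

Final effective stress: σ'_f = 113 + 53 = 166 kPa.
σ'_f = 166 > σ'_p = 119 kPa, so the stress path crosses the preconsolidation pressure — recompression up to σ'_p, then virgin compression beyond:
S_c = H/(1+e₀)·[C_r·log₁₀(σ'_p/σ'_0) + C_c·log₁₀(σ'_f/σ'_p)]
    = 5.5/2.28 × [0.037×log₁₀(119/113) + 0.2×log₁₀(166/119)]
    = 2.4123 × [0.00083134 + 0.028912] = 0.07175 m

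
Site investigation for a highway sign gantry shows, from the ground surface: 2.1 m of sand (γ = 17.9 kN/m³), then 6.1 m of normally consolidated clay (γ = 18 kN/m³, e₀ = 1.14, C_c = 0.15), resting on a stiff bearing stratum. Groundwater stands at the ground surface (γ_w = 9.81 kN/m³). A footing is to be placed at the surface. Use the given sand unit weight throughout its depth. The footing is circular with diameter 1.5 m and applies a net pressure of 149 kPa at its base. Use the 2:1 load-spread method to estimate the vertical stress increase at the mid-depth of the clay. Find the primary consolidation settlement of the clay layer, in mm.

Mid-depth of clay below the ground surface: z = 2.1 + 6.1/2 = 5.15 m.
Total vertical stress at mid-clay: σ_v = 17.9×2.1 + 18×3.05 = 92.49 kPa.
Pore pressure: u = 9.81×(5.15 − 0) = 50.522 kPa.
Initial effective stress: σ'_0 = σ_v − u = 92.49 − 50.522 = 41.968 kPa.
Stress increase at mid-clay by the 2:1 spreading method:
Δσ ≈ qD²/(D+z)² = 149×1.5²/(1.5+5.15)² = 7.581 kPa
Final effective stress: σ'_f = σ'_0 + Δσ = 41.968 + 7.581 = 49.549 kPa.
Normally consolidated clay, so the full stress increment lies on the virgin compression line:
S_c = C_c·H/(1+e₀)·log₁₀(σ'_f/σ'_0) = 0.15×6.1/(1+1.14)×log₁₀(49.549/41.968)
    = 0.42757 × 0.072117 = 0.03084 m

S_c ≈ 30.8 mm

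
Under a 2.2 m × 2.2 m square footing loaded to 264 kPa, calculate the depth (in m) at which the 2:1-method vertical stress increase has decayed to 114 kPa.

2:1 spreading — at depth z the loaded area has grown by z in each plan dimension:
qB²/(B+z)² = Δσ_z ⇒ z = B(√(q/Δσ_z) − 1) = 2.2×(√(264/114) − 1) = 1.148 m

z ≈ 1.15 m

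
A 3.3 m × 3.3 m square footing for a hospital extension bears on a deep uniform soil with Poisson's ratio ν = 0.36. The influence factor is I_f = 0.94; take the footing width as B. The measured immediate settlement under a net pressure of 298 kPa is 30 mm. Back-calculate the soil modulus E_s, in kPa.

S_e = q·B·(1−ν²)/E_s · I_f  ⇒  E_s = q·B·(1−ν²)·I_f / S_e.
E_s = 298 × 3.3 × 0.8704 × 0.94 / 0.03 = 26820 kPa

E_s ≈ 26800 kPa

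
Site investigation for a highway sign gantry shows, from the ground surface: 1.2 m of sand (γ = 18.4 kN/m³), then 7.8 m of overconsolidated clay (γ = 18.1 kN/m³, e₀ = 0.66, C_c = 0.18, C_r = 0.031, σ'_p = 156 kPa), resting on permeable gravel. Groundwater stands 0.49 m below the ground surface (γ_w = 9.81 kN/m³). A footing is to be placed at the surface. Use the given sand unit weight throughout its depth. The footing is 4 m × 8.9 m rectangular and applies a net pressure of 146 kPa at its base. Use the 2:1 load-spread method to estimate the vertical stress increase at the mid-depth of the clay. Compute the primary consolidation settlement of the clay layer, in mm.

Mid-depth of clay below the ground surface: z = 1.2 + 7.8/2 = 5.1 m.
Total vertical stress at mid-clay: σ_v = 18.4×1.2 + 18.1×3.9 = 92.67 kPa.
Pore pressure: u = 9.81×(5.1 − 0.49) = 45.224 kPa.
Initial effective stress: σ'_0 = σ_v − u = 92.67 − 45.224 = 47.446 kPa.
Stress increase at mid-clay by the 2:1 spreading method:
Δσ = qBL/((B+z)(L+z)) = 146×4×8.9/((4+5.1)(8.9+5.1)) = 40.797 kPa
Final effective stress: σ'_f = 47.446 + 40.797 = 88.243 kPa.
σ'_f = 88.243 ≤ σ'_p = 156 kPa, so the clay remains overconsolidated and only the recompression index applies:
S_c = C_r·H/(1+e₀)·log₁₀(σ'_f/σ'_0) = 0.031×7.8/1.66×log₁₀(88.243/47.446)
    = 0.14566 × 0.26948 = 0.03925 m

S_c ≈ 39.3 mm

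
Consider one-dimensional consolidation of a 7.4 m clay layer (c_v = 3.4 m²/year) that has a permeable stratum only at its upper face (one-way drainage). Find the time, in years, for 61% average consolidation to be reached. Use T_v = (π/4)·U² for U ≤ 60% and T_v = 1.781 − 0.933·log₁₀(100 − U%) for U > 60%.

Drainage path length: H_d = H = 7.4 m (single drainage).
U > 60%: T_v = 1.781 − 0.933·log₁₀(100 − 61) = 0.29654.
t = T_v·H_d²/c_v = 0.29654×7.4²/3.4 = 4.776 years.

t ≈ 4.78 years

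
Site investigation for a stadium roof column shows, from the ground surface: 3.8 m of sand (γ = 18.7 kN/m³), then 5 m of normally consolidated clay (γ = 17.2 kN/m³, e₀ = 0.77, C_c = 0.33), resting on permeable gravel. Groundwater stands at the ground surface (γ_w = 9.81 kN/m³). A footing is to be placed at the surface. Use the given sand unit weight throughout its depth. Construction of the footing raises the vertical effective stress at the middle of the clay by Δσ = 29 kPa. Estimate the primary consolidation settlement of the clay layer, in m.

S_c ≈ 0.179 m

Mid-depth of clay below the ground surface: z = 3.8 + 5/2 = 6.3 m.
Total vertical stress at mid-clay: σ_v = 18.7×3.8 + 17.2×2.5 = 114.06 kPa.
Pore pressure: u = 9.81×(6.3 − 0) = 61.803 kPa.
Initial effective stress: σ'_0 = σ_v − u = 114.06 − 61.803 = 52.257 kPa.
Final effective stress: σ'_f = σ'_0 + Δσ = 52.257 + 29 = 81.257 kPa.
Normally consolidated clay, so the full stress increment lies on the virgin compression line:
S_c = C_c·H/(1+e₀)·log₁₀(σ'_f/σ'_0) = 0.33×5/(1+0.77)×log₁₀(81.257/52.257)
    = 0.9322 × 0.19172 = 0.1787 m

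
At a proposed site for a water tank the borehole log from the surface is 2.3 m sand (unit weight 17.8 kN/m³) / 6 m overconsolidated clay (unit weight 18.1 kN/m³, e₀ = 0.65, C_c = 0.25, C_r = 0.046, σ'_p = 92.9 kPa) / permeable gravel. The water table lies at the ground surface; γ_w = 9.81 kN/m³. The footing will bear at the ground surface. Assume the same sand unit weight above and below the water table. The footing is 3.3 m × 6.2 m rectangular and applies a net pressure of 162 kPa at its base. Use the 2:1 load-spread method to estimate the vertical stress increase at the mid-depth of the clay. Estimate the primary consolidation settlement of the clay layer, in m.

S_c ≈ 0.0417 m

Mid-depth of clay below the ground surface: z = 2.3 + 6/2 = 5.3 m.
Total vertical stress at mid-clay: σ_v = 17.8×2.3 + 18.1×3 = 95.24 kPa.
Pore pressure: u = 9.81×(5.3 − 0) = 51.993 kPa.
Initial effective stress: σ'_0 = σ_v − u = 95.24 − 51.993 = 43.247 kPa.
Stress increase at mid-clay by the 2:1 spreading method:
Δσ = qBL/((B+z)(L+z)) = 162×3.3×6.2/((3.3+5.3)(6.2+5.3)) = 33.514 kPa
Final effective stress: σ'_f = 43.247 + 33.514 = 76.761 kPa.
σ'_f = 76.761 ≤ σ'_p = 92.9 kPa, so the clay remains overconsolidated and only the recompression index applies:
S_c = C_r·H/(1+e₀)·log₁₀(σ'_f/σ'_0) = 0.046×6/1.65×log₁₀(76.761/43.247)
    = 0.16727 × 0.24918 = 0.04168 m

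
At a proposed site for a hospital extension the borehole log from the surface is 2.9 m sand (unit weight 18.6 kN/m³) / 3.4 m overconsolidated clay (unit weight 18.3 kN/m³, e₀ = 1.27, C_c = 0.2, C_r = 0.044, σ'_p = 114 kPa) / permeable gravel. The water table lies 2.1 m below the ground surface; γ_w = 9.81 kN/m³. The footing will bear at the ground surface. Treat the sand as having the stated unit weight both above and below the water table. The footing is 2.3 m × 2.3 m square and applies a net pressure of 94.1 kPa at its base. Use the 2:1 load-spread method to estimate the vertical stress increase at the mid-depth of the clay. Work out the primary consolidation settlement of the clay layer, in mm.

Mid-depth of clay below the ground surface: z = 2.9 + 3.4/2 = 4.6 m.
Total vertical stress at mid-clay: σ_v = 18.6×2.9 + 18.3×1.7 = 85.05 kPa.
Pore pressure: u = 9.81×(4.6 − 2.1) = 24.525 kPa.
Initial effective stress: σ'_0 = σ_v − u = 85.05 − 24.525 = 60.525 kPa.
Stress increase at mid-clay by the 2:1 spreading method:
Δσ = qBL/((B+z)(L+z)) = 94.1×2.3×2.3/((2.3+4.6)(2.3+4.6)) = 10.456 kPa
Final effective stress: σ'_f = 60.525 + 10.456 = 70.981 kPa.
σ'_f = 70.981 ≤ σ'_p = 114 kPa, so the clay remains overconsolidated and only the recompression index applies:
S_c = C_r·H/(1+e₀)·log₁₀(σ'_f/σ'_0) = 0.044×3.4/2.27×log₁₀(70.981/60.525)
    = 0.065903 × 0.069207 = 0.004561 m

S_c ≈ 4.56 mm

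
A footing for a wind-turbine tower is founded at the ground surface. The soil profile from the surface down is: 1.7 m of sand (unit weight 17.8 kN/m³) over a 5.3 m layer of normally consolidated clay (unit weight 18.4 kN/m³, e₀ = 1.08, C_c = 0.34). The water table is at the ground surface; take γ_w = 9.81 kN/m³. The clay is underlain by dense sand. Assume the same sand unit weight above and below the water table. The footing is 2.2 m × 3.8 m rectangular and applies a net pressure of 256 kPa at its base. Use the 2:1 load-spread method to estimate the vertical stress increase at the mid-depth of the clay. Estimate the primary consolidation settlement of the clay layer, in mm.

S_c ≈ 280 mm

Mid-depth of clay below the ground surface: z = 1.7 + 5.3/2 = 4.35 m.
Total vertical stress at mid-clay: σ_v = 17.8×1.7 + 18.4×2.65 = 79.02 kPa.
Pore pressure: u = 9.81×(4.35 − 0) = 42.673 kPa.
Initial effective stress: σ'_0 = σ_v − u = 79.02 − 42.673 = 36.347 kPa.
Stress increase at mid-clay by the 2:1 spreading method:
Δσ = qBL/((B+z)(L+z)) = 256×2.2×3.8/((2.2+4.35)(3.8+4.35)) = 40.091 kPa
Final effective stress: σ'_f = σ'_0 + Δσ = 36.347 + 40.091 = 76.438 kPa.
Normally consolidated clay, so the full stress increment lies on the virgin compression line:
S_c = C_c·H/(1+e₀)·log₁₀(σ'_f/σ'_0) = 0.34×5.3/(1+1.08)×log₁₀(76.438/36.347)
    = 0.86635 × 0.32284 = 0.2797 m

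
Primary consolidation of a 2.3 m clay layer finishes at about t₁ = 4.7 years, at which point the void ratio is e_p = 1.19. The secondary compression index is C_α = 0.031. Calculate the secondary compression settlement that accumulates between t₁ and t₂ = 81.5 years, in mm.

S_s ≈ 40.3 mm

Secondary compression: S_s = C_α·H/(1+e_p)·log₁₀(t₂/t₁)
S_s = 0.031×2.3/(1+1.19)×log₁₀(81.5/4.7)
    = 0.03256 × 1.239 = 0.04034 m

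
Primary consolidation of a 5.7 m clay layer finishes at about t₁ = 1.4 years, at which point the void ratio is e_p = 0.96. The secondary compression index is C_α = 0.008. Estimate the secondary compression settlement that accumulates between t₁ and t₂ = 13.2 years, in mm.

Secondary compression: S_s = C_α·H/(1+e_p)·log₁₀(t₂/t₁)
S_s = 0.008×5.7/(1+0.96)×log₁₀(13.2/1.4)
    = 0.02327 × 0.9744 = 0.02267 m

S_s ≈ 22.7 mm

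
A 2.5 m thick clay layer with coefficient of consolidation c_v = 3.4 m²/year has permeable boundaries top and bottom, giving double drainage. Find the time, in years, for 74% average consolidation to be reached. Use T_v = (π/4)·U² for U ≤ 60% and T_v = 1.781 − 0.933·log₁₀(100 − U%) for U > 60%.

Drainage path length: H_d = H/2 = 1.25 m (double drainage).
U > 60%: T_v = 1.781 − 0.933·log₁₀(100 − 74) = 0.46083.
t = T_v·H_d²/c_v = 0.46083×1.25²/3.4 = 0.2118 years.

t ≈ 0.212 years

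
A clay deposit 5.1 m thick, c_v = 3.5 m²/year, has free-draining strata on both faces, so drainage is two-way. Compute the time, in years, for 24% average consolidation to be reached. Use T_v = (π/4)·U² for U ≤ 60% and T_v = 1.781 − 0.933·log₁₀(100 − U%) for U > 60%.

t ≈ 0.084 years

Drainage path length: H_d = H/2 = 2.55 m (double drainage).
U ≤ 60%: T_v = (π/4)·U² = (π/4)×0.24² = 0.045239.
t = T_v·H_d²/c_v = 0.045239×2.55²/3.5 = 0.08405 years.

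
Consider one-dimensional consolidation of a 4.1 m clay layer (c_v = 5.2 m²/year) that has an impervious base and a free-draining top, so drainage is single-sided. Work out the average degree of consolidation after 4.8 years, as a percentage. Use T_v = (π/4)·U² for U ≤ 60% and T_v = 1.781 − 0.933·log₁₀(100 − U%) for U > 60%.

Drainage path length: H_d = H = 4.1 m (single drainage).
T_v = c_v·t/H_d² = 5.2×4.8/4.1² = 1.4848.
T_v = 1.4848 corresponds to the U > 60% branch:
U = 1 − 10^((1.781 − T_v)/0.933)/100 = 0.9792

U ≈ 97.9 %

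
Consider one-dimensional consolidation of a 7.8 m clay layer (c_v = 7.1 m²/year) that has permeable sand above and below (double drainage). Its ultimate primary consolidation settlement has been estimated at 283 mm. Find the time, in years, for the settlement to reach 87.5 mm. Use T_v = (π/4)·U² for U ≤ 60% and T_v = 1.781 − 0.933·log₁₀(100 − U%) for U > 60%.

Drainage path length: H_d = H/2 = 3.9 m (double drainage).
U = S(t)/S_ult = 87.5/283 = 0.3092.
U ≤ 60%: T_v = (π/4)·U² = (π/4)×0.30919² = 0.075082.
t = T_v·H_d²/c_v = 0.075082×3.9²/7.1 = 0.1608 years.

t ≈ 0.161 years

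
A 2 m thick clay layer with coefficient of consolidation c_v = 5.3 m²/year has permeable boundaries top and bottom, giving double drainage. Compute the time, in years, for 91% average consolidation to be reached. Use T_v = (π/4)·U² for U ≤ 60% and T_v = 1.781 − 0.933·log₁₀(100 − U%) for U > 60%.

Drainage path length: H_d = H/2 = 1 m (double drainage).
U > 60%: T_v = 1.781 − 0.933·log₁₀(100 − 91) = 0.89069.
t = T_v·H_d²/c_v = 0.89069×1²/5.3 = 0.1681 years.

t ≈ 0.168 years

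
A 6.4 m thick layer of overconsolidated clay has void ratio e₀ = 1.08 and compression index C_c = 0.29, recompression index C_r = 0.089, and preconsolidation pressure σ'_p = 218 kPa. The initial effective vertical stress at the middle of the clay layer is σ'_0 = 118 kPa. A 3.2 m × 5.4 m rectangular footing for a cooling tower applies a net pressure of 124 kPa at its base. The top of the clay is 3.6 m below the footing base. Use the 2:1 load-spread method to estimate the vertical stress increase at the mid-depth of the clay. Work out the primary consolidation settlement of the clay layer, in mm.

Mid-depth of clay below the footing base: z = 3.6 + 6.4/2 = 6.8 m.
Stress increase at mid-clay by the 2:1 spreading method:
Δσ = qBL/((B+z)(L+z)) = 124×3.2×5.4/((3.2+6.8)(5.4+6.8)) = 17.563 kPa
Final effective stress: σ'_f = 118 + 17.563 = 135.56 kPa.
σ'_f = 135.56 ≤ σ'_p = 218 kPa, so the clay remains overconsolidated and only the recompression index applies:
S_c = C_r·H/(1+e₀)·log₁₀(σ'_f/σ'_0) = 0.089×6.4/2.08×log₁₀(135.56/118)
    = 0.27384 × 0.06025 = 0.0165 m

S_c ≈ 16.5 mm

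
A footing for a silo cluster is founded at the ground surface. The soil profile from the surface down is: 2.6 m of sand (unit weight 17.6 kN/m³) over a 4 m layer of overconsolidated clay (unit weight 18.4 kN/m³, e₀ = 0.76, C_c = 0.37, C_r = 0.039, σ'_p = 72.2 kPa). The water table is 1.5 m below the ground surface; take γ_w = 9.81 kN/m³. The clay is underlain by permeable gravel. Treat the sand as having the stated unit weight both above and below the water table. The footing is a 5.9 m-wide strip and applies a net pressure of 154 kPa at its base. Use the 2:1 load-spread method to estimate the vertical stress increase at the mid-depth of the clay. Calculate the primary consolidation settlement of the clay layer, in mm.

S_c ≈ 251 mm

Mid-depth of clay below the ground surface: z = 2.6 + 4/2 = 4.6 m.
Total vertical stress at mid-clay: σ_v = 17.6×2.6 + 18.4×2 = 82.56 kPa.
Pore pressure: u = 9.81×(4.6 − 1.5) = 30.411 kPa.
Initial effective stress: σ'_0 = σ_v − u = 82.56 − 30.411 = 52.149 kPa.
Stress increase at mid-clay by the 2:1 spreading method:
Δσ = qB/(B+z) = 154×5.9/(5.9+4.6) = 86.533 kPa
Final effective stress: σ'_f = 52.149 + 86.533 = 138.68 kPa.
σ'_f = 138.68 > σ'_p = 72.2 kPa, so the stress path crosses the preconsolidation pressure — recompression up to σ'_p, then virgin compression beyond:
S_c = H/(1+e₀)·[C_r·log₁₀(σ'_p/σ'_0) + C_c·log₁₀(σ'_f/σ'_p)]
    = 4/1.76 × [0.039×log₁₀(72.2/52.149) + 0.37×log₁₀(138.68/72.2)]
    = 2.2727 × [0.0055104 + 0.10489] = 0.2509 m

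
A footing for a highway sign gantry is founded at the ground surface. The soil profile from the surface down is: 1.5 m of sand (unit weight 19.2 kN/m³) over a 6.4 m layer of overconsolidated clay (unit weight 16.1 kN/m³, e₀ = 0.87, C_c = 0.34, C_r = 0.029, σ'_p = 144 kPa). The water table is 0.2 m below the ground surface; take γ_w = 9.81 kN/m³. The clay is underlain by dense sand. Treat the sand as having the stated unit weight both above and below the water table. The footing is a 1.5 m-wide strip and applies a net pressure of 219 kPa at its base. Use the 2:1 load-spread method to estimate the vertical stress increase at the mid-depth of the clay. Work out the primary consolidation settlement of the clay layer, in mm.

Mid-depth of clay below the ground surface: z = 1.5 + 6.4/2 = 4.7 m.
Total vertical stress at mid-clay: σ_v = 19.2×1.5 + 16.1×3.2 = 80.32 kPa.
Pore pressure: u = 9.81×(4.7 − 0.2) = 44.145 kPa.
Initial effective stress: σ'_0 = σ_v − u = 80.32 − 44.145 = 36.175 kPa.
Stress increase at mid-clay by the 2:1 spreading method:
Δσ = qB/(B+z) = 219×1.5/(1.5+4.7) = 52.984 kPa
Final effective stress: σ'_f = 36.175 + 52.984 = 89.159 kPa.
σ'_f = 89.159 ≤ σ'_p = 144 kPa, so the clay remains overconsolidated and only the recompression index applies:
S_c = C_r·H/(1+e₀)·log₁₀(σ'_f/σ'_0) = 0.029×6.4/1.87×log₁₀(89.159/36.175)
    = 0.099253 × 0.39176 = 0.03888 m

S_c ≈ 38.9 mm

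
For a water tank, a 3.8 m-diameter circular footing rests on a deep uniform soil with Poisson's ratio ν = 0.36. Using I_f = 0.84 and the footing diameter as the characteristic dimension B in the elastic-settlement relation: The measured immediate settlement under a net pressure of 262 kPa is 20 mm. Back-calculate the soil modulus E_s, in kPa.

E_s ≈ 36400 kPa

S_e = q·B·(1−ν²)/E_s · I_f  ⇒  E_s = q·B·(1−ν²)·I_f / S_e.
E_s = 262 × 3.8 × 0.8704 × 0.84 / 0.02 = 36400 kPa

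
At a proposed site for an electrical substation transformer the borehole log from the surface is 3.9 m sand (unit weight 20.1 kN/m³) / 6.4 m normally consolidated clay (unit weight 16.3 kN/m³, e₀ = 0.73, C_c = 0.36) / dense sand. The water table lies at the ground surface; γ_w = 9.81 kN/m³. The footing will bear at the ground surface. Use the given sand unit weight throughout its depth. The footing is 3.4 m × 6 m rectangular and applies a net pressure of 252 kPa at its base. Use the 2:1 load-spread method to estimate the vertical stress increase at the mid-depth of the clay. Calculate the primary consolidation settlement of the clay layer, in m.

Mid-depth of clay below the ground surface: z = 3.9 + 6.4/2 = 7.1 m.
Total vertical stress at mid-clay: σ_v = 20.1×3.9 + 16.3×3.2 = 130.55 kPa.
Pore pressure: u = 9.81×(7.1 − 0) = 69.651 kPa.
Initial effective stress: σ'_0 = σ_v − u = 130.55 − 69.651 = 60.899 kPa.
Stress increase at mid-clay by the 2:1 spreading method:
Δσ = qBL/((B+z)(L+z)) = 252×3.4×6/((3.4+7.1)(6+7.1)) = 37.374 kPa
Final effective stress: σ'_f = σ'_0 + Δσ = 60.899 + 37.374 = 98.273 kPa.
Normally consolidated clay, so the full stress increment lies on the virgin compression line:
S_c = C_c·H/(1+e₀)·log₁₀(σ'_f/σ'_0) = 0.36×6.4/(1+0.73)×log₁₀(98.273/60.899)
    = 1.3318 × 0.20782 = 0.2768 m

S_c ≈ 0.277 m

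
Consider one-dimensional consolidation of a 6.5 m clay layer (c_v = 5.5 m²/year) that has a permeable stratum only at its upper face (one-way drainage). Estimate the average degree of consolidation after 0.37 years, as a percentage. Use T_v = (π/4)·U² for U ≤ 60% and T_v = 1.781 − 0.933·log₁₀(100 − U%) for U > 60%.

Drainage path length: H_d = H = 6.5 m (single drainage).
T_v = c_v·t/H_d² = 5.5×0.37/6.5² = 0.048166.
T_v = 0.048166 corresponds to the U ≤ 60% branch:
U = √(4T_v/π) = 0.2476

U ≈ 24.8 %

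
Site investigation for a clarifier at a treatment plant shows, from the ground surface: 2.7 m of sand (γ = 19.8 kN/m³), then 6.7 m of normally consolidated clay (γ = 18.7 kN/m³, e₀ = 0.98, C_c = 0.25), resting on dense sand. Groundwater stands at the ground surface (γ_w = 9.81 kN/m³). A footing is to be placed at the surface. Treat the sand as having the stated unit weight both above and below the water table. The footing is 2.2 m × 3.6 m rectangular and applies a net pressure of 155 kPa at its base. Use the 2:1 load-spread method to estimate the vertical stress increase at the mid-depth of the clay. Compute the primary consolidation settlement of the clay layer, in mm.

Mid-depth of clay below the ground surface: z = 2.7 + 6.7/2 = 6.05 m.
Total vertical stress at mid-clay: σ_v = 19.8×2.7 + 18.7×3.35 = 116.11 kPa.
Pore pressure: u = 9.81×(6.05 − 0) = 59.351 kPa.
Initial effective stress: σ'_0 = σ_v − u = 116.11 − 59.351 = 56.759 kPa.
Stress increase at mid-clay by the 2:1 spreading method:
Δσ = qBL/((B+z)(L+z)) = 155×2.2×3.6/((2.2+6.05)(3.6+6.05)) = 15.42 kPa
Final effective stress: σ'_f = σ'_0 + Δσ = 56.759 + 15.42 = 72.179 kPa.
Normally consolidated clay, so the full stress increment lies on the virgin compression line:
S_c = C_c·H/(1+e₀)·log₁₀(σ'_f/σ'_0) = 0.25×6.7/(1+0.98)×log₁₀(72.179/56.759)
    = 0.84596 × 0.10438 = 0.0883 m

S_c ≈ 88.3 mm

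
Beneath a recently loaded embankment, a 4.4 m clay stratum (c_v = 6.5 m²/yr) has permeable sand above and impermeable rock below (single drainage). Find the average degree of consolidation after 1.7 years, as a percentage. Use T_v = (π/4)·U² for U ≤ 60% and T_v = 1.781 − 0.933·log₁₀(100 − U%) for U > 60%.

Drainage path length: H_d = H = 4.4 m (single drainage).
T_v = c_v·t/H_d² = 6.5×1.7/4.4² = 0.57076.
T_v = 0.57076 corresponds to the U > 60% branch:
U = 1 − 10^((1.781 − T_v)/0.933)/100 = 0.8018

U ≈ 80.2 %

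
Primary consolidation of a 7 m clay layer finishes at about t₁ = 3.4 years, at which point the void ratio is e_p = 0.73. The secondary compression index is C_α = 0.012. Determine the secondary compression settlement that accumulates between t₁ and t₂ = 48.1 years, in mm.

S_s ≈ 55.9 mm

Secondary compression: S_s = C_α·H/(1+e_p)·log₁₀(t₂/t₁)
S_s = 0.012×7/(1+0.73)×log₁₀(48.1/3.4)
    = 0.04855 × 1.151 = 0.05587 m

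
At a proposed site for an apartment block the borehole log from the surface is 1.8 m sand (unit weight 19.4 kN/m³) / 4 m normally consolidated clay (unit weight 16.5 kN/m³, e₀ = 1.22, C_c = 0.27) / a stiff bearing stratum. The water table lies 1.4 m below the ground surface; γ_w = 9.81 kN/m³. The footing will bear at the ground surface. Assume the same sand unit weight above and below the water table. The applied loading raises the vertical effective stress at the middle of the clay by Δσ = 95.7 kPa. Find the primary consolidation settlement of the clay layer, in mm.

S_c ≈ 243 mm

Mid-depth of clay below the ground surface: z = 1.8 + 4/2 = 3.8 m.
Total vertical stress at mid-clay: σ_v = 19.4×1.8 + 16.5×2 = 67.92 kPa.
Pore pressure: u = 9.81×(3.8 − 1.4) = 23.544 kPa.
Initial effective stress: σ'_0 = σ_v − u = 67.92 − 23.544 = 44.376 kPa.
Final effective stress: σ'_f = σ'_0 + Δσ = 44.376 + 95.7 = 140.08 kPa.
Normally consolidated clay, so the full stress increment lies on the virgin compression line:
S_c = C_c·H/(1+e₀)·log₁₀(σ'_f/σ'_0) = 0.27×4/(1+1.22)×log₁₀(140.08/44.376)
    = 0.48649 × 0.49923 = 0.2429 m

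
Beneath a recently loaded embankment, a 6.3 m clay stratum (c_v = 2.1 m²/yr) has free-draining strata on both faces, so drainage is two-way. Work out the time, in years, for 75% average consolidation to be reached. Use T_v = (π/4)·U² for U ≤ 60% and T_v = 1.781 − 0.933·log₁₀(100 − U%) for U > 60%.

t ≈ 2.25 years

Drainage path length: H_d = H/2 = 3.15 m (double drainage).
U > 60%: T_v = 1.781 − 0.933·log₁₀(100 − 75) = 0.47672.
t = T_v·H_d²/c_v = 0.47672×3.15²/2.1 = 2.253 years.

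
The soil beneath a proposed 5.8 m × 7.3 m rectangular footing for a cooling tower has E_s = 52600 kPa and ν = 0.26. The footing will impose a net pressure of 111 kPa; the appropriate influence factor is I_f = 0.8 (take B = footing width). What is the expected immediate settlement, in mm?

S_e ≈ 9.13 mm

Immediate (elastic) settlement: S_e = q·B·(1−ν²)/E_s · I_f.
S_e = 111 × 5.8 × (1 − 0.26²) / 52600 × 0.8
    = 111 × 5.8 × 0.9324 / 52600 × 0.8
    = 0.00913 m = 9.13 mm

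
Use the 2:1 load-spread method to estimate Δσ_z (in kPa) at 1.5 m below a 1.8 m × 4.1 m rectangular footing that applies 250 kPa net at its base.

By the 2:1 method the load spreads at 1 horizontal : 2 vertical, so at depth z the loaded area has grown by z in each plan dimension:
Δσ = qBL/((B+z)(L+z)) = 250×1.8×4.1/((1.8+1.5)(4.1+1.5)) = 99.838 kPa

Δσ_z ≈ 99.8 kPa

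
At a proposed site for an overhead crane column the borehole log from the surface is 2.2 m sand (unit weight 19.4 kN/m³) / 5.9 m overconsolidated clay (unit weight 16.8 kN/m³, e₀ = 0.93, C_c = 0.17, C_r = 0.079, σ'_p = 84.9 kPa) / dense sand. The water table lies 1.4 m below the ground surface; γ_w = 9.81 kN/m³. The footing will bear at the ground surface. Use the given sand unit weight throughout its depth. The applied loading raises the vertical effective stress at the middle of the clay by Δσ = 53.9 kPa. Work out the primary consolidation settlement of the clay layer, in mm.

Mid-depth of clay below the ground surface: z = 2.2 + 5.9/2 = 5.15 m.
Total vertical stress at mid-clay: σ_v = 19.4×2.2 + 16.8×2.95 = 92.24 kPa.
Pore pressure: u = 9.81×(5.15 − 1.4) = 36.788 kPa.
Initial effective stress: σ'_0 = σ_v − u = 92.24 − 36.788 = 55.452 kPa.
Final effective stress: σ'_f = 55.452 + 53.9 = 109.35 kPa.
σ'_f = 109.35 > σ'_p = 84.9 kPa, so the stress path crosses the preconsolidation pressure — recompression up to σ'_p, then virgin compression beyond:
S_c = H/(1+e₀)·[C_r·log₁₀(σ'_p/σ'_0) + C_c·log₁₀(σ'_f/σ'_p)]
    = 5.9/1.93 × [0.079×log₁₀(84.9/55.452) + 0.17×log₁₀(109.35/84.9)]
    = 3.057 × [0.014614 + 0.018685] = 0.1018 m

S_c ≈ 102 mm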